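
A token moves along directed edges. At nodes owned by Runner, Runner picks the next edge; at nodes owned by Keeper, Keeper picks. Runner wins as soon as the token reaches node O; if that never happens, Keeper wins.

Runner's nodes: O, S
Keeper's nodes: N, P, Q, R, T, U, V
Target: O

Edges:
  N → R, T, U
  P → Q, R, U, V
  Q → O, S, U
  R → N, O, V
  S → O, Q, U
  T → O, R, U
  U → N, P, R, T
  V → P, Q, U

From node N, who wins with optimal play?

Keeper

A0 = {O}
A1: add {S} — S (Runner) has S→O.
A2 = A1; e.g. N (Keeper) can still go to R. Fixed point.
N never enters the attractor, so Keeper can avoid the target forever.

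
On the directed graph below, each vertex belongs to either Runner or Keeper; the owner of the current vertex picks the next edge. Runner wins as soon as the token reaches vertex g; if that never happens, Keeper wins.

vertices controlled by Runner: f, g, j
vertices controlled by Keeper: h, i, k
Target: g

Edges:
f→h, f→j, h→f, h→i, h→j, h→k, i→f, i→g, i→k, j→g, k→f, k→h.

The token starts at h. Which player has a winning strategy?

Keeper

A0 = {g}
A1: add {j} — j (Runner) has j→g.
A2: add {f} — f (Runner) has f→j.
A3 = A2; e.g. h (Keeper) can still go to i. Fixed point.
h never enters the attractor, so Keeper can avoid the target forever.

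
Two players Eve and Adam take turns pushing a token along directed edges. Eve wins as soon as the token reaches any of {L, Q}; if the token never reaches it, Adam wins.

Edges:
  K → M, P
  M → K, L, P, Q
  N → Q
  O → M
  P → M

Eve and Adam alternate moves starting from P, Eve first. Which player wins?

Track states (vertex, player-to-move).
A0 = {(L,Eve), (L,Adam), (Q,Eve), (Q,Adam)}
A1: add {(M,Eve), (N,Eve), (N,Adam)}.
A2: add {(O,Adam), (P,Adam)}.
A3: add {(K,Eve)}.
A4 = A3; e.g. (K,Adam) stays out. (P,Eve) never enters ⇒ Adam avoids the target.

Adam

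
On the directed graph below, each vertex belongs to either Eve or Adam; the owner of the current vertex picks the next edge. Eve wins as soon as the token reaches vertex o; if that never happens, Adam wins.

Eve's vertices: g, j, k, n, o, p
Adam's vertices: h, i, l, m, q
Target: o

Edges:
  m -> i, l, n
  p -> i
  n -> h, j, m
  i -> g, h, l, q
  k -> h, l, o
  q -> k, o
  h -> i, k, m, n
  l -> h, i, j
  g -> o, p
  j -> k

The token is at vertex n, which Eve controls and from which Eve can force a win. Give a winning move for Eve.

A0 = {o}
A1: add {g, k} — g (Eve) has g→o; k (Eve) has k→o.
A2: add {j, q} — j (Eve) has j→k; q (Adam): all of {k, o} already in.
A3: add {n} — n (Eve) has n→j.
A4 = A3; e.g. h (Adam) can still go to i. Fixed point.
From n, successor j is in the attractor (rank 2); the other successors h, m are not.

j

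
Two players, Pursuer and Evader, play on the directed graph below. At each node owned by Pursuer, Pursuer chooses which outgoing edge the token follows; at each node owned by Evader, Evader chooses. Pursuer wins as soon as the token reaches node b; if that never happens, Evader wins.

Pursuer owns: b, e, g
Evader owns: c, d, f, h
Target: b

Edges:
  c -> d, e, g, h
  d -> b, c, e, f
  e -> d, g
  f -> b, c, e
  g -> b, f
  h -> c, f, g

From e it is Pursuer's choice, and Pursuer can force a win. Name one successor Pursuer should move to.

g

A0 = {b}
A1: add {g} — g (Pursuer) has g→b.
A2: add {e} — e (Pursuer) has e→g.
A3 = A2; e.g. c (Evader) can still go to d. Fixed point.
From e, successor g is in the attractor (rank 1); the other successor d is not.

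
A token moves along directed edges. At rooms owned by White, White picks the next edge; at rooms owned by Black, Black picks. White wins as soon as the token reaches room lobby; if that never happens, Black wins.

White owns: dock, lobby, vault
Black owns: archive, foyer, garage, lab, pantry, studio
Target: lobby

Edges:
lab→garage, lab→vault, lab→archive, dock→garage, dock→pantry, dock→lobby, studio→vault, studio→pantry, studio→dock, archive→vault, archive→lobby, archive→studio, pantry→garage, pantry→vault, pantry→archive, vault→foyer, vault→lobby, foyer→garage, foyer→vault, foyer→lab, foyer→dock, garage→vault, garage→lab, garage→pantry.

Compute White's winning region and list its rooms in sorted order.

A0 = {lobby}
A1: add {dock, vault} — vault (White) has vault→lobby; dock (White) has dock→lobby.
A2 = A1; e.g. garage (Black) can still go to lab. Fixed point.
White's winning region = {dock, lobby, vault}.

dock, lobby, vault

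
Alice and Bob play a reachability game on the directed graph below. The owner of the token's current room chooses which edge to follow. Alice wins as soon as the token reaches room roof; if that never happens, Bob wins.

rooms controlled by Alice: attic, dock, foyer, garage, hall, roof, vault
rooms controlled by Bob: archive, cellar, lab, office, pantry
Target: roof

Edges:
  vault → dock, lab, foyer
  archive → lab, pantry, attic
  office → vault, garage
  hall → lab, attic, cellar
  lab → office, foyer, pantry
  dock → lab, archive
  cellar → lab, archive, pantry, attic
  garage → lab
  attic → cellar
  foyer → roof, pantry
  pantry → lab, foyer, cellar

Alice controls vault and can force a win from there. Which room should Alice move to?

foyer

A0 = {roof}
A1: add {foyer} — foyer (Alice) has foyer→roof.
A2: add {vault} — vault (Alice) has vault→foyer.
A3 = A2; e.g. dock (Alice) has no edge into A2. Fixed point.
From vault, successor foyer is in the attractor (rank 1); the other successors dock, lab are not.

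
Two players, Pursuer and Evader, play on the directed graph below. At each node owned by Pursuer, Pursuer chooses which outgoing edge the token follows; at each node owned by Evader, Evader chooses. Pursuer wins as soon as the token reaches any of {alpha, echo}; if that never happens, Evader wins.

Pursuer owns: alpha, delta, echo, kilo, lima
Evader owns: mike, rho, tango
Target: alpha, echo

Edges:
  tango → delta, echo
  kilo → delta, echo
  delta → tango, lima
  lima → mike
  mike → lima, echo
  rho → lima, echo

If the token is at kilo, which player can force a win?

A0 = {alpha, echo}
A1: add {kilo} — kilo (Pursuer) has kilo→echo.
A2 = A1; e.g. tango (Evader) can still go to delta. Fixed point.
kilo ∈ A1, so Pursuer can force the target.

Pursuer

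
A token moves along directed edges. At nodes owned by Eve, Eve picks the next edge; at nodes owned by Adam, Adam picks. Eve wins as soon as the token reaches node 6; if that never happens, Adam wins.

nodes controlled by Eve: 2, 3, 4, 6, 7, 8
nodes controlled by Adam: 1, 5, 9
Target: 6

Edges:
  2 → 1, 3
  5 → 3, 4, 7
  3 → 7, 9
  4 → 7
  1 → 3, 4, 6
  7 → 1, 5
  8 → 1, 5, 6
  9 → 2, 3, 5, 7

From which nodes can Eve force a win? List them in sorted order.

A0 = {6}
A1: add {8} — 8 (Eve) has 8→6.
A2 = A1; e.g. 1 (Adam) can still go to 3. Fixed point.
Eve's winning region = {6, 8}.

6, 8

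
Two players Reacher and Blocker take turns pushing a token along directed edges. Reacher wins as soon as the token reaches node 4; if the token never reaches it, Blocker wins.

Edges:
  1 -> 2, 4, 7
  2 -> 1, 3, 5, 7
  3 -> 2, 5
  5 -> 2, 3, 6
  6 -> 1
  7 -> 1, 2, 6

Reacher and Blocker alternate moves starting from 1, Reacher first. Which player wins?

Track states (vertex, player-to-move).
A0 = {(4,Reacher), (4,Blocker)}
A1: add {(1,Reacher)}.
(1,Reacher) ∈ A1 ⇒ Reacher forces the target.

Reacher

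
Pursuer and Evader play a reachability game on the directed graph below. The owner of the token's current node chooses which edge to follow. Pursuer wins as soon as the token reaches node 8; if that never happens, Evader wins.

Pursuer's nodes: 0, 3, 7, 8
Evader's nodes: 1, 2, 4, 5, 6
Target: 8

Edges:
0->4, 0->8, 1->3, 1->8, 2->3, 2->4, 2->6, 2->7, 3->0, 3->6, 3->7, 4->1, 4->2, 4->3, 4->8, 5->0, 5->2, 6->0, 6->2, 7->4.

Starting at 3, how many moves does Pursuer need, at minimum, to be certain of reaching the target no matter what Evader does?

2

A0 = {8}
A1: add {0} — 0 (Pursuer) has 0→8.
A2: add {3} — 3 (Pursuer) has 3→0.
3 enters the attractor at level 2, so Pursuer can force the target in 2 moves from there.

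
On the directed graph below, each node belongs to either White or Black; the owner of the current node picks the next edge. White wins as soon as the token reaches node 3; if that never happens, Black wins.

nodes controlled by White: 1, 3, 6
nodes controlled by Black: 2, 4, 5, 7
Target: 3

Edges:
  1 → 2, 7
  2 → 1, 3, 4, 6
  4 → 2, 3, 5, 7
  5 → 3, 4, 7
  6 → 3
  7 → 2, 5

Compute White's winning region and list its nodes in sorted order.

3, 6

A0 = {3}
A1: add {6} — 6 (White) has 6→3.
A2 = A1; e.g. 1 (White) has no edge into A1. Fixed point.
White's winning region = {3, 6}.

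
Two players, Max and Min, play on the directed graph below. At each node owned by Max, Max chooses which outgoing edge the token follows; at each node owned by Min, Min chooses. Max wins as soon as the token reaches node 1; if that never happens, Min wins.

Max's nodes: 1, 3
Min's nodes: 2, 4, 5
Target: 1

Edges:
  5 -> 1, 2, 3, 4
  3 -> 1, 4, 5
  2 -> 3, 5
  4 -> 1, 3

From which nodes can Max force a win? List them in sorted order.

A0 = {1}
A1: add {3} — 3 (Max) has 3→1.
A2: add {4} — 4 (Min): all of {1, 3} already in.
A3 = A2; e.g. 2 (Min) can still go to 5. Fixed point.
Max's winning region = {1, 3, 4}.

1, 3, 4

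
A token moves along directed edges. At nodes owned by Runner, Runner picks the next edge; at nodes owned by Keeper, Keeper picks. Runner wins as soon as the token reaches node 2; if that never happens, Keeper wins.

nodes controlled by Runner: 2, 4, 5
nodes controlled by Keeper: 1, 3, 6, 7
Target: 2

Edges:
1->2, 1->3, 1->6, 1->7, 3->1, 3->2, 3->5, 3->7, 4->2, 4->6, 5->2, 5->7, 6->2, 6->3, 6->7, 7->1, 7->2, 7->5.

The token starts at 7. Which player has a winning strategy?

A0 = {2}
A1: add {4, 5} — 4 (Runner) has 4→2; 5 (Runner) has 5→2.
A2 = A1; e.g. 1 (Keeper) can still go to 3. Fixed point.
7 never enters the attractor, so Keeper can avoid the target forever.

Keeper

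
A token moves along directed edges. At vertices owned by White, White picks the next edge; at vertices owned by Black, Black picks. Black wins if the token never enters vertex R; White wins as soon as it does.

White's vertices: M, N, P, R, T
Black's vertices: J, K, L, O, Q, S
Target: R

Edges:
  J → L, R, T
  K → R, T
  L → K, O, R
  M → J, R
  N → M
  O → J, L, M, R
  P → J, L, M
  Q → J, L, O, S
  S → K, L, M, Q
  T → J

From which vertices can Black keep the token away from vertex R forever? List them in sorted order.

A0 = {R}
A1: add {M} — M (White) has M→R.
A2: add {N, P} — N (White) has N→M; P (White) has P→M.
A3 = A2; e.g. J (Black) can still go to L. Fixed point.
White's attractor = {M, N, P, R}; Black avoids the target exactly from the complement.

J, K, L, O, Q, S, T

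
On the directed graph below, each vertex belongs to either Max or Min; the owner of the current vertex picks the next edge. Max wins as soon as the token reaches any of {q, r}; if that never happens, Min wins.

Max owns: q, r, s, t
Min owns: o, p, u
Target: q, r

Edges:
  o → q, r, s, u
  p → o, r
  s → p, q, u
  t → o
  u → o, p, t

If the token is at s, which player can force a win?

Max

A0 = {q, r}
A1: add {s} — s (Max) has s→q.
A2 = A1; e.g. o (Min) can still go to u. Fixed point.
s ∈ A1, so Max can force the target.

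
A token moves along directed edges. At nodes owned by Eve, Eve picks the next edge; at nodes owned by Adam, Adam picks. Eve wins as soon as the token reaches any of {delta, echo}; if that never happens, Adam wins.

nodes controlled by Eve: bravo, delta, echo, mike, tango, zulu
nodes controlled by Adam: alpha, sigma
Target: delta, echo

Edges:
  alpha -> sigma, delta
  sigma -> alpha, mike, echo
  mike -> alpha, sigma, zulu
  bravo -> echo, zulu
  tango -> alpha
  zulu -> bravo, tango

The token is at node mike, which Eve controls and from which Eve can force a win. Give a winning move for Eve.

zulu

A0 = {delta, echo}
A1: add {bravo} — bravo (Eve) has bravo→echo.
A2: add {zulu} — zulu (Eve) has zulu→bravo.
A3: add {mike} — mike (Eve) has mike→zulu.
A4 = A3; e.g. alpha (Adam) can still go to sigma. Fixed point.
From mike, successor zulu is in the attractor (rank 2); the other successors alpha, sigma are not.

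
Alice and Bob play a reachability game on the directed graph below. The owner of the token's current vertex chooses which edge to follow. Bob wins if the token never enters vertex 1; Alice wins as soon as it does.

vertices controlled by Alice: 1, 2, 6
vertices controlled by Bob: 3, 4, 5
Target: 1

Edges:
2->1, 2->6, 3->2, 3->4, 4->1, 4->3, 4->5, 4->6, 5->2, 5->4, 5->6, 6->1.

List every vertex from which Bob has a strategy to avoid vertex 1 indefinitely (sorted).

A0 = {1}
A1: add {2, 6} — 2 (Alice) has 2→1; 6 (Alice) has 6→1.
A2 = A1; e.g. 3 (Bob) can still go to 4. Fixed point.
Alice's attractor = {1, 2, 6}; Bob avoids the target exactly from the complement.

3, 4, 5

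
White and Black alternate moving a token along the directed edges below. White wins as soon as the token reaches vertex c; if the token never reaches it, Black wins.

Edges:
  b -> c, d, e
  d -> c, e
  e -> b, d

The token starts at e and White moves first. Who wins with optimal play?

Black

Track states (vertex, player-to-move).
A0 = {(c,White), (c,Black)}
A1: add {(b,White), (d,White)}.
A2: add {(e,Black)}.
A3 = A2; e.g. (b,Black) stays out. (e,White) never enters ⇒ Black avoids the target.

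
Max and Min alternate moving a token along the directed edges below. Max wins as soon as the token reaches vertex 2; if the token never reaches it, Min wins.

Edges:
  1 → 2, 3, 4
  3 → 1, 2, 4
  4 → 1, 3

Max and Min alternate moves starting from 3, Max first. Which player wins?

Track states (vertex, player-to-move).
A0 = {(2,Max), (2,Min)}
A1: add {(1,Max), (3,Max)}.
(3,Max) ∈ A1 ⇒ Max forces the target.

Max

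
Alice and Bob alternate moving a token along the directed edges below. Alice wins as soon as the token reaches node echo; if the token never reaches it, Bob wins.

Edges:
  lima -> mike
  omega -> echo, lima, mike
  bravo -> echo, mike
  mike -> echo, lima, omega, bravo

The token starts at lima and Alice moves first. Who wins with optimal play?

Bob

Track states (vertex, player-to-move).
A0 = {(echo,Alice), (echo,Bob)}
A1: add {(omega,Alice), (bravo,Alice), (mike,Alice)}.
A2: add {(lima,Bob), (bravo,Bob)}.
A3 = A2; e.g. (lima,Alice) stays out. (lima,Alice) never enters ⇒ Bob avoids the target.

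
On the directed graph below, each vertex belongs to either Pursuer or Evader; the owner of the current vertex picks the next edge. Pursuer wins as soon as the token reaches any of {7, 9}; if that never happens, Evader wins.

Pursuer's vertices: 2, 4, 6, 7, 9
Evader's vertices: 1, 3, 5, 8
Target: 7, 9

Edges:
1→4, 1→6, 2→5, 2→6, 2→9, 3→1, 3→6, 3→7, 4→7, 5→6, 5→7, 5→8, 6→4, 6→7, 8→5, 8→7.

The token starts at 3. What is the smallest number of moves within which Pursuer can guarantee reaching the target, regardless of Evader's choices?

3

A0 = {7, 9}
A1: add {2, 4, 6} — 2 (Pursuer) has 2→9; 4 (Pursuer) has 4→7; 6 (Pursuer) has 6→7.
A2: add {1} — 1 (Evader): all of {4, 6} already in.
A3: add {3} — 3 (Evader): all of {1, 6, 7} already in.
A4 = A3; e.g. 5 (Evader) can still go to 8. Fixed point.
3 enters the attractor at level 3, so Pursuer can force the target in 3 moves from there.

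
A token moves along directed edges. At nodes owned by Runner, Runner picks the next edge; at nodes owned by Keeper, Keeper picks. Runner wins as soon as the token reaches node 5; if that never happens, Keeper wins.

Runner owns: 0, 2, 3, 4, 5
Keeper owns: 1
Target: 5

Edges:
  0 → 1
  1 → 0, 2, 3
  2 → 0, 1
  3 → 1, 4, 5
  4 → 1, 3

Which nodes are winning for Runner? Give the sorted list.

3, 4, 5

A0 = {5}
A1: add {3} — 3 (Runner) has 3→5.
A2: add {4} — 4 (Runner) has 4→3.
A3 = A2; e.g. 0 (Runner) has no edge into A2. Fixed point.
Runner's winning region = {3, 4, 5}.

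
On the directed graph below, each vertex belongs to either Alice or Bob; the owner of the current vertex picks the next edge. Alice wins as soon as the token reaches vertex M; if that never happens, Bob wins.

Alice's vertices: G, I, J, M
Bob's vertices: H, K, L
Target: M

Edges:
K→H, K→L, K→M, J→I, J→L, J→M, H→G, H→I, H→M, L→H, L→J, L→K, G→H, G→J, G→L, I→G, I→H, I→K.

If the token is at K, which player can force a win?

Bob

A0 = {M}
A1: add {J} — J (Alice) has J→M.
A2: add {G} — G (Alice) has G→J.
A3: add {I} — I (Alice) has I→G.
A4: add {H} — H (Bob): all of {G, I, M} already in.
A5 = A4; e.g. K (Bob) can still go to L. Fixed point.
K never enters the attractor, so Bob can avoid the target forever.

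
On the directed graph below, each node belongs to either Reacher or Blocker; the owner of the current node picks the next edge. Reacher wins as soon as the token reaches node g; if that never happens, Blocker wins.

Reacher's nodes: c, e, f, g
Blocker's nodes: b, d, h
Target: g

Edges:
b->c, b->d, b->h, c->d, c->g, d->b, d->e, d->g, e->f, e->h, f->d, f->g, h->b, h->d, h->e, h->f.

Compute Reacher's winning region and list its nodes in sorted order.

c, e, f, g

A0 = {g}
A1: add {c, f} — c (Reacher) has c→g; f (Reacher) has f→g.
A2: add {e} — e (Reacher) has e→f.
A3 = A2; e.g. b (Blocker) can still go to d. Fixed point.
Reacher's winning region = {c, e, f, g}.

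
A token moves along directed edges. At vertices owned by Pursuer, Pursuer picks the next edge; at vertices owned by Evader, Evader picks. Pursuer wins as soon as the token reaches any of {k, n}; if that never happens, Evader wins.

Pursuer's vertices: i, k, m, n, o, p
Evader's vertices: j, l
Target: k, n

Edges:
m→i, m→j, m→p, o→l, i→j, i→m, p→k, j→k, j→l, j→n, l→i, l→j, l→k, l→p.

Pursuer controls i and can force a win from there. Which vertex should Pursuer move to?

A0 = {k, n}
A1: add {p} — p (Pursuer) has p→k.
A2: add {m} — m (Pursuer) has m→p.
A3: add {i} — i (Pursuer) has i→m.
A4 = A3; e.g. j (Evader) can still go to l. Fixed point.
From i, successor m is in the attractor (rank 2); the other successor j is not.

m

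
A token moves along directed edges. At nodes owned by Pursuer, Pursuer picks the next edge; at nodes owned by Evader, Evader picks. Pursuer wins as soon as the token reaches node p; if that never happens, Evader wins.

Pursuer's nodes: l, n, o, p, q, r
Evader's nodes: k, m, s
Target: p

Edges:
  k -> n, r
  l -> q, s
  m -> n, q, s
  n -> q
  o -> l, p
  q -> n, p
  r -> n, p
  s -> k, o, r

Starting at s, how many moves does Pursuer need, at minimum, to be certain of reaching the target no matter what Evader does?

4

A0 = {p}
A1: add {o, q, r} — o (Pursuer) has o→p; q (Pursuer) has q→p; r (Pursuer) has r→p.
A2: add {l, n} — l (Pursuer) has l→q; n (Pursuer) has n→q.
A3: add {k} — k (Evader): all of {n, r} already in.
A4: add {s} — s (Evader): all of {k, o, r} already in.
s enters the attractor at level 4, so Pursuer can force the target in 4 moves from there.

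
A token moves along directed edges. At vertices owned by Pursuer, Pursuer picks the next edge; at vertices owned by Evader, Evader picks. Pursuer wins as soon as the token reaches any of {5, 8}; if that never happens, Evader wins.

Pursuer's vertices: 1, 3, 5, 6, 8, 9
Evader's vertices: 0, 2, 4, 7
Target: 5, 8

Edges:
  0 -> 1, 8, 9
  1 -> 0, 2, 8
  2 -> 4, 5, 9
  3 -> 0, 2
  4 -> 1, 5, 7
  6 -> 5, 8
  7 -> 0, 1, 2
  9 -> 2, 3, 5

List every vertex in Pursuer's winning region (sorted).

0, 1, 3, 5, 6, 8, 9

A0 = {5, 8}
A1: add {1, 6, 9} — 1 (Pursuer) has 1→8; 6 (Pursuer) has 6→5; 9 (Pursuer) has 9→5.
A2: add {0} — 0 (Evader): all of {1, 8, 9} already in.
A3: add {3} — 3 (Pursuer) has 3→0.
A4 = A3; e.g. 2 (Evader) can still go to 4. Fixed point.
Pursuer's winning region = {0, 1, 3, 5, 6, 8, 9}.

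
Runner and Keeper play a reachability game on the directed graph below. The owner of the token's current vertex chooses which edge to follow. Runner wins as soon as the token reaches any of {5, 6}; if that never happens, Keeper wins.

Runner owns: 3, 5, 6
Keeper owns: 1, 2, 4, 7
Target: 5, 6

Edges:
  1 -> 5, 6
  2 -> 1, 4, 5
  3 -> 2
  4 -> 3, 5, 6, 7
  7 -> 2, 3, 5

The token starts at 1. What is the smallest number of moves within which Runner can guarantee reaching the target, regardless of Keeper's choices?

1

A0 = {5, 6}
A1: add {1} — 1 (Keeper): all of {5, 6} already in.
A2 = A1; e.g. 2 (Keeper) can still go to 4. Fixed point.
1 enters the attractor at level 1, so Runner can force the target in 1 move from there.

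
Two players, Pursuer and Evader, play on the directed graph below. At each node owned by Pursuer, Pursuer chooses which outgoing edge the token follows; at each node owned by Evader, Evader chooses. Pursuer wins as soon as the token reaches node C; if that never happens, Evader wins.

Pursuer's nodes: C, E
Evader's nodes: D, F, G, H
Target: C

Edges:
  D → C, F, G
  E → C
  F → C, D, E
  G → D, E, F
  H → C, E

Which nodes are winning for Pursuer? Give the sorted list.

A0 = {C}
A1: add {E} — E (Pursuer) has E→C.
A2: add {H} — H (Evader): all of {C, E} already in.
A3 = A2; e.g. D (Evader) can still go to F. Fixed point.
Pursuer's winning region = {C, E, H}.

C, E, H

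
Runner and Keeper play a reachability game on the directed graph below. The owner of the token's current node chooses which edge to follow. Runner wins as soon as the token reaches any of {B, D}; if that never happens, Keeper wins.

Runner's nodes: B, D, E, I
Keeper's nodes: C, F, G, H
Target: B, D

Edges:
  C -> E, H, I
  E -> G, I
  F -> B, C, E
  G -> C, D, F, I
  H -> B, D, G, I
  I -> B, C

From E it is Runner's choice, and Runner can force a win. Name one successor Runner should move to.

A0 = {B, D}
A1: add {I} — I (Runner) has I→B.
A2: add {E} — E (Runner) has E→I.
A3 = A2; e.g. C (Keeper) can still go to H. Fixed point.
From E, successor I is in the attractor (rank 1); the other successor G is not.

I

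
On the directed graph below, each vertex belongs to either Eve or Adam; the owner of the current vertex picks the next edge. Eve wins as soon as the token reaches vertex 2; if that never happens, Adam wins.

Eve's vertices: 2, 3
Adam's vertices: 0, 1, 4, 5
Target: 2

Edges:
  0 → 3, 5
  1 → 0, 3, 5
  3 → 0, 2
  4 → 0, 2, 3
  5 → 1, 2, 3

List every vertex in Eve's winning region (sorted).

2, 3

A0 = {2}
A1: add {3} — 3 (Eve) has 3→2.
A2 = A1; e.g. 0 (Adam) can still go to 5. Fixed point.
Eve's winning region = {2, 3}.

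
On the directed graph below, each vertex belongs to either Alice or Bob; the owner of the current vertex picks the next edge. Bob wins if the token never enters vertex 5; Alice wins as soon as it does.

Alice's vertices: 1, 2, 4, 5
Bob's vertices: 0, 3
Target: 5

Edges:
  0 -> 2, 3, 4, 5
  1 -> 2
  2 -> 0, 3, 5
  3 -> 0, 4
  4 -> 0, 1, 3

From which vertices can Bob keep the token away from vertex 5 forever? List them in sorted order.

A0 = {5}
A1: add {2} — 2 (Alice) has 2→5.
A2: add {1} — 1 (Alice) has 1→2.
A3: add {4} — 4 (Alice) has 4→1.
A4 = A3; e.g. 0 (Bob) can still go to 3. Fixed point.
Alice's attractor = {1, 2, 4, 5}; Bob avoids the target exactly from the complement.

0, 3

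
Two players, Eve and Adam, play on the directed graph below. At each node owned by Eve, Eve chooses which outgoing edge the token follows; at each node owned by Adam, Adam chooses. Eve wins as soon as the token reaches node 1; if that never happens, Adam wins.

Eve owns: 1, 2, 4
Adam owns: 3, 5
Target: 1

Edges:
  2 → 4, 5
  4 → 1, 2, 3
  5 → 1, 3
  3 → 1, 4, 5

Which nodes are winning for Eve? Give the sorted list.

1, 2, 4

A0 = {1}
A1: add {4} — 4 (Eve) has 4→1.
A2: add {2} — 2 (Eve) has 2→4.
A3 = A2; e.g. 3 (Adam) can still go to 5. Fixed point.
Eve's winning region = {1, 2, 4}.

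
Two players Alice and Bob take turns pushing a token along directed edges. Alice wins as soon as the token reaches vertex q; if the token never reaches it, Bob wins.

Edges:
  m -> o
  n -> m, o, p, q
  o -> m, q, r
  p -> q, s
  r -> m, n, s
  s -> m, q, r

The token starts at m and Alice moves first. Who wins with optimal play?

Bob

Track states (vertex, player-to-move).
A0 = {(q,Alice), (q,Bob)}
A1: add {(n,Alice), (o,Alice), (p,Alice), (s,Alice)}.
A2: add {(m,Bob), (p,Bob)}.
A3: add {(r,Alice)}.
A4 = A3; e.g. (m,Alice) stays out. (m,Alice) never enters ⇒ Bob avoids the target.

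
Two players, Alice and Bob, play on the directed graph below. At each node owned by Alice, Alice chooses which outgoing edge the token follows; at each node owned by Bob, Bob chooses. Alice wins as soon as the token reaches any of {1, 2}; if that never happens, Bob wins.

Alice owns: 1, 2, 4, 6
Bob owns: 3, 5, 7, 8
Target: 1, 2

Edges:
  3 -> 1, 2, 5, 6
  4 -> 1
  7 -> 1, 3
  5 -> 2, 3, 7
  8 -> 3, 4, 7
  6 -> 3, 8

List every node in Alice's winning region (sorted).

A0 = {1, 2}
A1: add {4} — 4 (Alice) has 4→1.
A2 = A1; e.g. 3 (Bob) can still go to 5. Fixed point.
Alice's winning region = {1, 2, 4}.

1, 2, 4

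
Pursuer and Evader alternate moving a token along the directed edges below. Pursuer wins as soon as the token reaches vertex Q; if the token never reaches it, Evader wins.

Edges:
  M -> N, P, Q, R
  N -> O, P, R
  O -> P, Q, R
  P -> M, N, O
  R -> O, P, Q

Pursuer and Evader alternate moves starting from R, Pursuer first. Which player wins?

Pursuer

Track states (vertex, player-to-move).
A0 = {(Q,Pursuer), (Q,Evader)}
A1: add {(M,Pursuer), (O,Pursuer), (R,Pursuer)}.
(R,Pursuer) ∈ A1 ⇒ Pursuer forces the target.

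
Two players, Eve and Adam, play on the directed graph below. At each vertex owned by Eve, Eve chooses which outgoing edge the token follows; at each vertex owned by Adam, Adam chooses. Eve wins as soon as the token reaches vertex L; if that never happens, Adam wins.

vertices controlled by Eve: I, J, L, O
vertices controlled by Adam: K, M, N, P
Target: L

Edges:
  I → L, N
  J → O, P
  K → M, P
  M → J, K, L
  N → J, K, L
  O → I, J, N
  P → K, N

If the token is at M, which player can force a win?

A0 = {L}
A1: add {I} — I (Eve) has I→L.
A2: add {O} — O (Eve) has O→I.
A3: add {J} — J (Eve) has J→O.
A4 = A3; e.g. K (Adam) can still go to M. Fixed point.
M never enters the attractor, so Adam can avoid the target forever.

Adam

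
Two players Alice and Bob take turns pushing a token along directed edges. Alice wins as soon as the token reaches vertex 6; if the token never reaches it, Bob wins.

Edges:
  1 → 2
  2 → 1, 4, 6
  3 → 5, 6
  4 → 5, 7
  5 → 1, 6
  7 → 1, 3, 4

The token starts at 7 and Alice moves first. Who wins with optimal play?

Alice

Track states (vertex, player-to-move).
A0 = {(6,Alice), (6,Bob)}
A1: add {(2,Alice), (3,Alice), (5,Alice)}.
A2: add {(1,Bob), (3,Bob)}.
A3: add {(7,Alice)}.
(7,Alice) ∈ A3 ⇒ Alice forces the target.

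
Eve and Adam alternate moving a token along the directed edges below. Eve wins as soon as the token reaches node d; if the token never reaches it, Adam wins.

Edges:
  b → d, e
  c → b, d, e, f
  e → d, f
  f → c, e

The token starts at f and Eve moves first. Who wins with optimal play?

Track states (vertex, player-to-move).
A0 = {(d,Eve), (d,Adam)}
A1: add {(b,Eve), (c,Eve), (e,Eve)}.
A2: add {(b,Adam), (f,Adam)}.
A3 = A2; e.g. (c,Adam) stays out. (f,Eve) never enters ⇒ Adam avoids the target.

Adam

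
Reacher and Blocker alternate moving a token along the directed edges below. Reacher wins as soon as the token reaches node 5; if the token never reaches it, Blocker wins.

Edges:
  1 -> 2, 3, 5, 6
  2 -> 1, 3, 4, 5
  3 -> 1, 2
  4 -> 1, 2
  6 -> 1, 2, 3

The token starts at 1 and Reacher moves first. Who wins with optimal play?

Track states (vertex, player-to-move).
A0 = {(5,Reacher), (5,Blocker)}
A1: add {(1,Reacher), (2,Reacher)}.
(1,Reacher) ∈ A1 ⇒ Reacher forces the target.

Reacher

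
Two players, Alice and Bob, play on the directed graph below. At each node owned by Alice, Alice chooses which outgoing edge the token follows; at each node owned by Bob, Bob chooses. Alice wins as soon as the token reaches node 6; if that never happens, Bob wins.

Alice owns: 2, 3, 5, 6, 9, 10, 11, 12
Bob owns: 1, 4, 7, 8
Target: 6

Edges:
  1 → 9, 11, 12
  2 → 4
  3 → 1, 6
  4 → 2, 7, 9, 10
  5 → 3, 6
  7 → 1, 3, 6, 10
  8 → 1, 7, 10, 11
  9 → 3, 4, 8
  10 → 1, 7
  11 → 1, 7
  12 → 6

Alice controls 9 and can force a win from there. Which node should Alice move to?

3

A0 = {6}
A1: add {3, 5, 12} — 3 (Alice) has 3→6; 5 (Alice) has 5→6; 12 (Alice) has 12→6.
A2: add {9} — 9 (Alice) has 9→3.
A3 = A2; e.g. 1 (Bob) can still go to 11. Fixed point.
From 9, successor 3 is in the attractor (rank 1); the other successors 4, 8 are not.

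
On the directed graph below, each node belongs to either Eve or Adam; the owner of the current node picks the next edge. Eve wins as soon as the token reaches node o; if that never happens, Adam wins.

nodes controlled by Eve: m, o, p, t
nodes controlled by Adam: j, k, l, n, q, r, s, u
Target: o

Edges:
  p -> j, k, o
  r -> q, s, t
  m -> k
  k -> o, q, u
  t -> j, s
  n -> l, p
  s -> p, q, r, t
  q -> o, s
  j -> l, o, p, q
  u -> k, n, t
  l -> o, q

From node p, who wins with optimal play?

Eve

A0 = {o}
A1: add {p} — p (Eve) has p→o.
A2 = A1; e.g. j (Adam) can still go to l. Fixed point.
p ∈ A1, so Eve can force the target.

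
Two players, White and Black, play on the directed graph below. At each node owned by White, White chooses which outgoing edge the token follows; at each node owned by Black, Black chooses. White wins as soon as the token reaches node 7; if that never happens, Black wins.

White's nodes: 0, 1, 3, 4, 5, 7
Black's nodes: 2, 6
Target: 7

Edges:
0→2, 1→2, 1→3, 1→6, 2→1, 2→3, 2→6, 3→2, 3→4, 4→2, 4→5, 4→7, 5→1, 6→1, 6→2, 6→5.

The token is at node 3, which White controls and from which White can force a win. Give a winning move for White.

A0 = {7}
A1: add {4} — 4 (White) has 4→7.
A2: add {3} — 3 (White) has 3→4.
A3: add {1} — 1 (White) has 1→3.
A4: add {5} — 5 (White) has 5→1.
A5 = A4; e.g. 0 (White) has no edge into A4. Fixed point.
From 3, successor 4 is in the attractor (rank 1); the other successor 2 is not.

4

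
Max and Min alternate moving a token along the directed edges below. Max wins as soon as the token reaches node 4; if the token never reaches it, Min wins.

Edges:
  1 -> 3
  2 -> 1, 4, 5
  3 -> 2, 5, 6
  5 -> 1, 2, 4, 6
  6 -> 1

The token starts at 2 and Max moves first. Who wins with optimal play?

Max

Track states (vertex, player-to-move).
A0 = {(4,Max), (4,Min)}
A1: add {(2,Max), (5,Max)}.
(2,Max) ∈ A1 ⇒ Max forces the target.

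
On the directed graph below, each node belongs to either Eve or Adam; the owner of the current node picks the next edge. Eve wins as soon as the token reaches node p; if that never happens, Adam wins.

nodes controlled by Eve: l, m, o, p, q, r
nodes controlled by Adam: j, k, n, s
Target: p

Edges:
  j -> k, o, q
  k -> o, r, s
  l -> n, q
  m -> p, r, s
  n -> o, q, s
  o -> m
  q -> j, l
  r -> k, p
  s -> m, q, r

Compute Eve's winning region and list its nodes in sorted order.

m, o, p, r

A0 = {p}
A1: add {m, r} — m (Eve) has m→p; r (Eve) has r→p.
A2: add {o} — o (Eve) has o→m.
A3 = A2; e.g. j (Adam) can still go to k. Fixed point.
Eve's winning region = {m, o, p, r}.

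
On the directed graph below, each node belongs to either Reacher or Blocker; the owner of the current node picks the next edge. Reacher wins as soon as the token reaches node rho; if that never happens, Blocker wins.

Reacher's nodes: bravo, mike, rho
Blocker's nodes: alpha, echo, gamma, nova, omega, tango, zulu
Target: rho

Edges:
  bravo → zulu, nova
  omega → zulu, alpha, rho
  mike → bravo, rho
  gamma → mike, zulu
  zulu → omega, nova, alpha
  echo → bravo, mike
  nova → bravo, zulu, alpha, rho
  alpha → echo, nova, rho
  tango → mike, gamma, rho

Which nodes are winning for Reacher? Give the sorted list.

A0 = {rho}
A1: add {mike} — mike (Reacher) has mike→rho.
A2 = A1; e.g. bravo (Reacher) has no edge into A1. Fixed point.
Reacher's winning region = {mike, rho}.

mike, rho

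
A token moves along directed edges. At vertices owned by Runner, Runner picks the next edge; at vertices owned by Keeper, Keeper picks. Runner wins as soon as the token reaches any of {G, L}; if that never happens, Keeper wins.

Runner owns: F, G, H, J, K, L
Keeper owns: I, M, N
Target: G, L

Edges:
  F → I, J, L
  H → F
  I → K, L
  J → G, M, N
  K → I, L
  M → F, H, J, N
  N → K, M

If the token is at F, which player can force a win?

Runner

A0 = {G, L}
A1: add {F, J, K} — F (Runner) has F→L; J (Runner) has J→G; K (Runner) has K→L.
F ∈ A1, so Runner can force the target.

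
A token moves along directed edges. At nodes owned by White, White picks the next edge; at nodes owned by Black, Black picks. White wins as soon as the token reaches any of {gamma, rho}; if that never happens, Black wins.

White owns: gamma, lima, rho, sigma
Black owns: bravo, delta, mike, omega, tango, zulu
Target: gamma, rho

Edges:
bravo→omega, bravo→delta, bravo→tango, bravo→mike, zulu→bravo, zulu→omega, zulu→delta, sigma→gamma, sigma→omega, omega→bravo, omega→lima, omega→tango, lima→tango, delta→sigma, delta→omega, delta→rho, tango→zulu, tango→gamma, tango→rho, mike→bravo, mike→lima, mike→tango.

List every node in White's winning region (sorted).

A0 = {gamma, rho}
A1: add {sigma} — sigma (White) has sigma→gamma.
A2 = A1; e.g. bravo (Black) can still go to omega. Fixed point.
White's winning region = {gamma, rho, sigma}.

gamma, rho, sigma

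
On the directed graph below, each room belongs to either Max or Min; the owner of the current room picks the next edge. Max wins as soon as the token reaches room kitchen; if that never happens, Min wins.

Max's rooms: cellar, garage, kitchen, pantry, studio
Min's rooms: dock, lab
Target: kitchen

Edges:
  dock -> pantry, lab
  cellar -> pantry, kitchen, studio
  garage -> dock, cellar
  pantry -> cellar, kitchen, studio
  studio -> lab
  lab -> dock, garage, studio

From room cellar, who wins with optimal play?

A0 = {kitchen}
A1: add {cellar, pantry} — pantry (Max) has pantry→kitchen; cellar (Max) has cellar→kitchen.
cellar ∈ A1, so Max can force the target.

Max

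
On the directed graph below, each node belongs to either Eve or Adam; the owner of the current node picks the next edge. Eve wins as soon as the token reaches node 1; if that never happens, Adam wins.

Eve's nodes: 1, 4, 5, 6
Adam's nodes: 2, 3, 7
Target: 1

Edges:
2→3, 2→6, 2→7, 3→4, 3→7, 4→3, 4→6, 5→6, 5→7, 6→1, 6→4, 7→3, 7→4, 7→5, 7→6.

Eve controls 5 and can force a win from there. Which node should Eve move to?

6

A0 = {1}
A1: add {6} — 6 (Eve) has 6→1.
A2: add {4, 5} — 4 (Eve) has 4→6; 5 (Eve) has 5→6.
A3 = A2; e.g. 2 (Adam) can still go to 3. Fixed point.
From 5, successor 6 is in the attractor (rank 1); the other successor 7 is not.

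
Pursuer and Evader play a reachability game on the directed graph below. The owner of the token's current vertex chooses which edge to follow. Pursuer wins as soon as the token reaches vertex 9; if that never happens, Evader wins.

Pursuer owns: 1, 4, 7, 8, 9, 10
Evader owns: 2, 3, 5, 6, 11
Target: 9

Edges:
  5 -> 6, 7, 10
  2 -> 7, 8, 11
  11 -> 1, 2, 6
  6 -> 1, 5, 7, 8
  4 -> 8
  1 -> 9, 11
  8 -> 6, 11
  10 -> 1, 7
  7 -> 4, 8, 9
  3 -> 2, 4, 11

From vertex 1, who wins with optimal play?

A0 = {9}
A1: add {1, 7} — 1 (Pursuer) has 1→9; 7 (Pursuer) has 7→9.
1 ∈ A1, so Pursuer can force the target.

Pursuer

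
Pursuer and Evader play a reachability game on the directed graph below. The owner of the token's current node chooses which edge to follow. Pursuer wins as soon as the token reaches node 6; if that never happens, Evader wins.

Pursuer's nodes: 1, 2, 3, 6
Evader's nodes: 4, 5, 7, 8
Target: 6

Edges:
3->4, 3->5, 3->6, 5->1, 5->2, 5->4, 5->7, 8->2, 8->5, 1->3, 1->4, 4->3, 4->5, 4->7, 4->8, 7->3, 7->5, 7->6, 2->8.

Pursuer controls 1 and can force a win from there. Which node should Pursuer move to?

3

A0 = {6}
A1: add {3} — 3 (Pursuer) has 3→6.
A2: add {1} — 1 (Pursuer) has 1→3.
A3 = A2; e.g. 2 (Pursuer) has no edge into A2. Fixed point.
From 1, successor 3 is in the attractor (rank 1); the other successor 4 is not.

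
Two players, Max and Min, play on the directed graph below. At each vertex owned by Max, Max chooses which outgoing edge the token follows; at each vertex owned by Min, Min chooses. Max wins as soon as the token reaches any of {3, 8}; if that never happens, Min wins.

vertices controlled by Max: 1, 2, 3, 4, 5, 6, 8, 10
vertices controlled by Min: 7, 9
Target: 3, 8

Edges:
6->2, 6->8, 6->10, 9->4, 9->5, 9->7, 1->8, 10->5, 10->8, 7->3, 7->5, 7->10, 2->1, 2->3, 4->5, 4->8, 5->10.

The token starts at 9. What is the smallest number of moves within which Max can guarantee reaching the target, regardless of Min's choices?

4

A0 = {3, 8}
A1: add {1, 2, 4, 6, 10} — 1 (Max) has 1→8; 2 (Max) has 2→3; 4 (Max) has 4→8; 6 (Max) has 6→8; 10 (Max) has 10→8.
A2: add {5} — 5 (Max) has 5→10.
A3: add {7} — 7 (Min): all of {3, 5, 10} already in.
A4: add {9} — 9 (Min): all of {4, 5, 7} already in.
A4 = all vertices. Fixed point.
9 enters the attractor at level 4, so Max can force the target in 4 moves from there.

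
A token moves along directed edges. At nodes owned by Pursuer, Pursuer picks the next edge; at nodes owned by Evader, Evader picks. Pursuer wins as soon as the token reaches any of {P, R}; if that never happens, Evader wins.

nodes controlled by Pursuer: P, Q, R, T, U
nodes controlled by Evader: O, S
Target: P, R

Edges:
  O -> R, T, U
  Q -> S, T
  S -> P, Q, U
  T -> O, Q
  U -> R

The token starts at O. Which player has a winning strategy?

A0 = {P, R}
A1: add {U} — U (Pursuer) has U→R.
A2 = A1; e.g. O (Evader) can still go to T. Fixed point.
O never enters the attractor, so Evader can avoid the target forever.

Evader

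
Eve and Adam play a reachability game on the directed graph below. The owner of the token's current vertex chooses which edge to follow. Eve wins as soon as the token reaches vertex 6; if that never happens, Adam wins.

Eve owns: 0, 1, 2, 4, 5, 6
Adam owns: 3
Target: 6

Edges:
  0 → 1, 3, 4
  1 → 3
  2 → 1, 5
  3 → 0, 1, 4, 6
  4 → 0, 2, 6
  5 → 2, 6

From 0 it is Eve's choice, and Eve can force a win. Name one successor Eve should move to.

4

A0 = {6}
A1: add {4, 5} — 4 (Eve) has 4→6; 5 (Eve) has 5→6.
A2: add {0, 2} — 0 (Eve) has 0→4; 2 (Eve) has 2→5.
A3 = A2; e.g. 1 (Eve) has no edge into A2. Fixed point.
From 0, successor 4 is in the attractor (rank 1); the other successors 1, 3 are not.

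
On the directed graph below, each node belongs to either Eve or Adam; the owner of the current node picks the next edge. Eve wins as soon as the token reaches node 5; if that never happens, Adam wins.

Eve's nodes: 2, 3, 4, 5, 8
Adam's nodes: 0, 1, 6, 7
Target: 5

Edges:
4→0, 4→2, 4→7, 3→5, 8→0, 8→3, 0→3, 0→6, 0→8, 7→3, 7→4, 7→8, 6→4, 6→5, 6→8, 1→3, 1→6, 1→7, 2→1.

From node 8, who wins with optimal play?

A0 = {5}
A1: add {3} — 3 (Eve) has 3→5.
A2: add {8} — 8 (Eve) has 8→3.
A3 = A2; e.g. 0 (Adam) can still go to 6. Fixed point.
8 ∈ A2, so Eve can force the target.

Eve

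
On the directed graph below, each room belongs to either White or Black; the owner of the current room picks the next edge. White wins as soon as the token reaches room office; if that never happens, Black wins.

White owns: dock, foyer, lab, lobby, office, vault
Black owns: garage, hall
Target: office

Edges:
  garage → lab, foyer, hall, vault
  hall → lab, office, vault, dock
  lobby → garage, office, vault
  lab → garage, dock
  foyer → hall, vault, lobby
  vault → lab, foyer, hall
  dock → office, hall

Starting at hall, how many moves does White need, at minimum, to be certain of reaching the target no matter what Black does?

A0 = {office}
A1: add {dock, lobby} — dock (White) has dock→office; lobby (White) has lobby→office.
A2: add {foyer, lab} — lab (White) has lab→dock; foyer (White) has foyer→lobby.
A3: add {vault} — vault (White) has vault→lab.
A4: add {hall} — hall (Black): all of {lab, office, vault, dock} already in.
hall enters the attractor at level 4, so White can force the target in 4 moves from there.

4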